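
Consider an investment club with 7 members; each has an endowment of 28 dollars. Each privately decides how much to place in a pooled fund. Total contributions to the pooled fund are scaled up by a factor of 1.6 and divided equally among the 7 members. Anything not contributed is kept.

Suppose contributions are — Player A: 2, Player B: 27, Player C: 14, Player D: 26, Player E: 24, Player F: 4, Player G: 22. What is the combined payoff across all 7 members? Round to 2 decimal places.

267.40 dollars

Total contributed: 2 + 27 + 14 + 26 + 24 + 4 + 22 = 119; total kept: 7 × 28 − 119 = 77.
The pooled fund pays out 1.6 × 119 = 190.40 in aggregate.
Group total = 77 + 190.40 = 267.40.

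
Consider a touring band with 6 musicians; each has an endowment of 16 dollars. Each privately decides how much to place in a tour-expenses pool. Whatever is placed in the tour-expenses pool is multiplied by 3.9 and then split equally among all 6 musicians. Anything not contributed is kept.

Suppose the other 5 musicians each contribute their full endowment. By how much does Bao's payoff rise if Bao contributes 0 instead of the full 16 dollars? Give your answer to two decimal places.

Switching from a contribution of 16 to 0 lets Bao keep an extra 16 dollars, but lowers the tour-expenses pool by 16, which costs Bao their own share of that drop: 3.9/6 × 16 = 10.40.
Net gain = 16 − 10.40 = 5.60. The private return per contributed unit (0.6500) is below 1, so free-riding is indeed the best response regardless of what the others do.

5.60 dollars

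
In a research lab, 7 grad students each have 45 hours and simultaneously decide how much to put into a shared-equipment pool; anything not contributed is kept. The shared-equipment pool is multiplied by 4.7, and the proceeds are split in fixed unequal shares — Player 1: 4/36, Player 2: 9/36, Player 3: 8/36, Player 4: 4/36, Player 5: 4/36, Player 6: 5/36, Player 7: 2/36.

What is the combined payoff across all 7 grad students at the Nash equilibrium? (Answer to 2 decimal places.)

648.00 hours

Each unit j contributes comes back to j as 4.7 × (j's share), so j prefers to contribute only if that share exceeds 1/4.7 = 0.2128; otherwise keeping the unit dominates.
Player 2 and Player 3 are above the threshold, contributing 45 each; the remaining 5 contribute 0. Total contributed: 90.
The shared-equipment pool pays out 4.7 × 90 = 423.00 in total (split across the unequal shares, but the aggregate is all that matters for the group sum).
The 5 free-riders keep 45 each, adding 225. Group total = 225 + 423.00 = 648.00.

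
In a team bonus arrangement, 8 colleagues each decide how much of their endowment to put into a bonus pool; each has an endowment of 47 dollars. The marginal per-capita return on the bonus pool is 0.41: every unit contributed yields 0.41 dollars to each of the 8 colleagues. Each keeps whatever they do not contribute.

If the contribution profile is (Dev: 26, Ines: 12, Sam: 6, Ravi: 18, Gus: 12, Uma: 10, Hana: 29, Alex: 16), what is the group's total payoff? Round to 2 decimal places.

670.12 dollars

Total contributed: 26 + 12 + 6 + 18 + 12 + 10 + 29 + 16 = 129; total kept: 8 × 47 − 129 = 247.
The bonus pool pays out 0.41 × 8 × 129 = 423.12 in aggregate.
Group total = 247 + 423.12 = 670.12.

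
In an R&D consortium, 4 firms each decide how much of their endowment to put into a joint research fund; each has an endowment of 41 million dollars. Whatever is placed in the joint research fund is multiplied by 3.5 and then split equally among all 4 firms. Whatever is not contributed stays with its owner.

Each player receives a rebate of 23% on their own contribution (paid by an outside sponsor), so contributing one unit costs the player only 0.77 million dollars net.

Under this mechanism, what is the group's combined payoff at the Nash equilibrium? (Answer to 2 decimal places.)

611.72 million dollars

The effective private return per unit is now (3.5/4) / 0.77 = 1.1364 > 1, so every player's dominant strategy flips to full contribution.
At the Nash equilibrium everyone contributes 41. Group total payoff = 4 × (41 × 0.23 + 3.5 × 41) = 611.72.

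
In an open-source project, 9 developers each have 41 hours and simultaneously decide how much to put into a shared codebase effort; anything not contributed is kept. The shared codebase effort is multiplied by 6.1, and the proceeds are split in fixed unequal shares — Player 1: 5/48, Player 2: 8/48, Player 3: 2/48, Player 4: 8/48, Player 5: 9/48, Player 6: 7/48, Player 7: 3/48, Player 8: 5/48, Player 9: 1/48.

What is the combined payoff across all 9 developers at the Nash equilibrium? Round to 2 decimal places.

For player j, contributing a unit is worthwhile iff 6.1 × (j's share) ≥ 1, i.e. iff j's share is at least 0.1639.
The shares above 0.1639 belong to Player 2, Player 4 and Player 5, contributing 41 each; the remaining 6 contribute 0. Total contributed: 123.
The shared codebase effort pays out 6.1 × 123 = 750.30 in total (split across the unequal shares, but the aggregate is all that matters for the group sum).
The 6 free-riders keep 41 each, adding 246. Group total = 246 + 750.30 = 996.30.

996.30 hours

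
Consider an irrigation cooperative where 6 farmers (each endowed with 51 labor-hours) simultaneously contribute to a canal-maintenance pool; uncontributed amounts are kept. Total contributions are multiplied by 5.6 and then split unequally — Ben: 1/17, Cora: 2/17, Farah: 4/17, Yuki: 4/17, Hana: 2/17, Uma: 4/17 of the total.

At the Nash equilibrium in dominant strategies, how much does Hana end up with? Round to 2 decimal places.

151.80 labor-hours

Each unit j contributes comes back to j as 5.6 × (j's share), so j prefers to contribute only if that share exceeds 1/5.6 = 0.1786; otherwise keeping the unit dominates.
Farah, Yuki and Uma are above the threshold, contributing 51 each; the remaining 3 contribute 0. Total contributed: 153.
Hana keeps 51 and receives 5.6 × 153 × 2/17 = 100.80 from the canal-maintenance pool, for a payoff of 151.80.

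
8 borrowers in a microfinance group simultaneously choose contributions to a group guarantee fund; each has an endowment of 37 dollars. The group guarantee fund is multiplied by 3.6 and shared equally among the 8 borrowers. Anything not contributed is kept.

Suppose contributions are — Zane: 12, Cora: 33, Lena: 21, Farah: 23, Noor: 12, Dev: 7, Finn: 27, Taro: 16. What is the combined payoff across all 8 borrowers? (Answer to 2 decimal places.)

688.60 dollars

Total contributed: 12 + 33 + 21 + 23 + 12 + 7 + 27 + 16 = 151; total kept: 8 × 37 − 151 = 145.
The group guarantee fund pays out 3.6 × 151 = 543.60 in aggregate.
Group total = 145 + 543.60 = 688.60.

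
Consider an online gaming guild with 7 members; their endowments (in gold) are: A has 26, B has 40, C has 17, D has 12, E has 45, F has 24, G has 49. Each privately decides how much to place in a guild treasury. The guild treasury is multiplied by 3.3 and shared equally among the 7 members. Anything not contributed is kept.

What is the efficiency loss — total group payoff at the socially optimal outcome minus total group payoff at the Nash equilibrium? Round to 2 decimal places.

489.90 gold

The private return per contributed unit is 3.3/7 = 0.4714 < 1 for every player regardless of endowment, so the Nash equilibrium is zero contribution and the group total is Σ E_j = 26 + 40 + 17 + 12 + 45 + 24 + 49 = 213.
Each contributed unit returns 3.300 to the group, so the social optimum is full contribution by everyone: group total = 3.300 × 213 = 702.90.
Efficiency loss = (3.300 − 1) × 213 = 489.90.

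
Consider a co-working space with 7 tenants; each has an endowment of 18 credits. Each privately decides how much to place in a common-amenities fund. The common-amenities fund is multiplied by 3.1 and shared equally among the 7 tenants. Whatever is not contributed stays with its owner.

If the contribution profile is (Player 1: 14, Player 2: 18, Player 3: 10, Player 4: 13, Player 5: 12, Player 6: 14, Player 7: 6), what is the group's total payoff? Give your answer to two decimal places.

Total contributed: 14 + 18 + 10 + 13 + 12 + 14 + 6 = 87; total kept: 7 × 18 − 87 = 39.
The common-amenities fund pays out 3.1 × 87 = 269.70 in aggregate.
Group total = 39 + 269.70 = 308.70.

308.70 credits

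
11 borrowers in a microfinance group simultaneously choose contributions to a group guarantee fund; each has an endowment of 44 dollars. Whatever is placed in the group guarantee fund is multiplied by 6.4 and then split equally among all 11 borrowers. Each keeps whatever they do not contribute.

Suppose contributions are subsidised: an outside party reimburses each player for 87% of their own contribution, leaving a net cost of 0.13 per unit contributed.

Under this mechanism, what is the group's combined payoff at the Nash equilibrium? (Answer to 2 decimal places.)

The effective private return per unit is now (6.4/11) / 0.13 = 4.4755 > 1, so every player's dominant strategy flips to full contribution.
So the Nash equilibrium is full contribution by all 11; the group earns 11 × (44 × 0.87 + 6.4 × 44) = 3518.68.

3518.68 dollars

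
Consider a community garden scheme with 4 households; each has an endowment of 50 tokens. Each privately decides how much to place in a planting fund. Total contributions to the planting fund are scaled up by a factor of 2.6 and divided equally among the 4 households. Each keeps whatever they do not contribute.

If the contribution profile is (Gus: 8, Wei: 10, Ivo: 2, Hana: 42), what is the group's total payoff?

Total contributed: 8 + 10 + 2 + 42 = 62; total kept: 4 × 50 − 62 = 138.
The planting fund pays out 2.6 × 62 = 161.20 in aggregate.
Group total = 138 + 161.20 = 299.20.

299.20 tokens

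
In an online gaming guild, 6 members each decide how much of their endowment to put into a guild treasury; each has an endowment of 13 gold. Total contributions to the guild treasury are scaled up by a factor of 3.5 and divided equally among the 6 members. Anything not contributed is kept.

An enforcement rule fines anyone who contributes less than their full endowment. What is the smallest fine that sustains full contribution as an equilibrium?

5.42 gold

Given the others contribute fully, the best deviation is to contribute 0 (any partial contribution still incurs the fine and gives up units whose private return 0.5833 is below 1).
Deviating from 13 to 0 saves 13 gold but forfeits the deviator's share of the drop in the guild treasury: 3.5/6 × 13 = 7.58.
So the deviation gain is 13 − 7.58 = 5.42, and the fine must be at least 5.42 gold to wipe it out.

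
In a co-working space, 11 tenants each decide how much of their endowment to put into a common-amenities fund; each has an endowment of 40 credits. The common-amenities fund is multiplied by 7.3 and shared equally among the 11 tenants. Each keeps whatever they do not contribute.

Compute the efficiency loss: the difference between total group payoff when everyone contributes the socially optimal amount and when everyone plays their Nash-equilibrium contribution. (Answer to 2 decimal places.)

2772.00 credits

Each contributed unit returns 7.3/11 = 0.6636 to its contributor — below 1 — so contributing 0 is dominant for every player. At the Nash equilibrium everyone keeps their 40, and the group total is 11 × 40 = 440.
Each contributed unit returns 7.300 to the group as a whole (0.6636 to each of 11 players), which exceeds 1, so the social optimum is full contribution: group total = 7.300 × 440 = 3212.00.
Efficiency loss = 3212.00 − 440 = 2772.00.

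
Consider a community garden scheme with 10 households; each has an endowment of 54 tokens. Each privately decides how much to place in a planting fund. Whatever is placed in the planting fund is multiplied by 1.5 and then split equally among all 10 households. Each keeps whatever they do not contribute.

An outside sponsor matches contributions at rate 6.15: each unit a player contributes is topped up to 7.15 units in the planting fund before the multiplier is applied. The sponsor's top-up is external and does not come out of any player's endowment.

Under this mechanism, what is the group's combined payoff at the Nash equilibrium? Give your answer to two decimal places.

5791.50 tokens

Under the mechanism each unit contributed yields 1.5 × 7.15 / 10 = 1.0725 back to its contributor per unit of net cost, which exceeds 1, making full contribution the dominant choice for everyone.
So the Nash equilibrium is full contribution by all 10; the group earns 1.5 × 7.15 × 540 = 5791.50.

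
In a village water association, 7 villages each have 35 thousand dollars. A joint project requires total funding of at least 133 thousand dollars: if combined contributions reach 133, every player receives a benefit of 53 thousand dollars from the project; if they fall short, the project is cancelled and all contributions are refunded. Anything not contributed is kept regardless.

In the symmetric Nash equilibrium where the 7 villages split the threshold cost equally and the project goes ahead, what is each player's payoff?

69 thousand dollars

Equal share of the threshold: 133/7 = 19.
At this profile no one gains by cutting their contribution: any cut drops the total below 133, the project is cancelled, contributions are refunded, and the deviator ends with 35, which is less than 35 − 19 + 53 = 69. Contributing more than 19 just wastes the excess. So contributing exactly 19 is a best response.
Each player's payoff: 35 − 19 + 53 = 69.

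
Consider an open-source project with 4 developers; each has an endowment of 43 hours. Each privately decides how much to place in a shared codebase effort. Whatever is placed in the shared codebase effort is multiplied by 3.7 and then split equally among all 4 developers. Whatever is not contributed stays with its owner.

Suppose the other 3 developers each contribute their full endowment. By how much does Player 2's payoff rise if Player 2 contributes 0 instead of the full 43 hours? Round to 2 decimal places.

3.23 hours

Switching from a contribution of 43 to 0 lets Player 2 keep an extra 43 hours, but lowers the shared codebase effort by 43, which costs Player 2 their own share of that drop: 3.7/4 × 43 = 39.77.
Net gain = 43 − 39.77 = 3.23. The private return per contributed unit (0.9250) is below 1, so free-riding is indeed the best response regardless of what the others do.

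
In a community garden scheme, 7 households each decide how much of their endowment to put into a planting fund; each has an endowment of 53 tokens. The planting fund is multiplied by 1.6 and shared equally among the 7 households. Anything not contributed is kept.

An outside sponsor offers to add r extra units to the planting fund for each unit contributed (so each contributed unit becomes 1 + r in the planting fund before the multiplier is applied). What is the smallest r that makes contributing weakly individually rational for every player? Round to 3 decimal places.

With matching at rate r, one contributed unit becomes (1 + r) in the planting fund and returns 1.6 × (1 + r) / 7 to the contributor.
Setting this equal to 1: 1 + r = 7/1.6 = 4.3750.
So the minimum matching rate is r = 4.3750 − 1 = 3.375.

3.375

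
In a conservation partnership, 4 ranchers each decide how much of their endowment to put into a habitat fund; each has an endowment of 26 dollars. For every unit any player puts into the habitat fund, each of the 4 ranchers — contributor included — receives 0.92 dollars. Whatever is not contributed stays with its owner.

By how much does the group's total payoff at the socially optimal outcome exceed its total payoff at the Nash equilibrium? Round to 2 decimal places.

278.72 dollars

The private return per contributed unit is 0.92 < 1, so contributing 0 is dominant for every player. At the Nash equilibrium everyone keeps their 26, and the group total is 4 × 26 = 104.
Each contributed unit returns 3.680 to the group as a whole (0.92 to each of 4 players), which exceeds 1, so the social optimum is full contribution: group total = 3.680 × 104 = 382.72.
Efficiency loss = 382.72 − 104 = 278.72.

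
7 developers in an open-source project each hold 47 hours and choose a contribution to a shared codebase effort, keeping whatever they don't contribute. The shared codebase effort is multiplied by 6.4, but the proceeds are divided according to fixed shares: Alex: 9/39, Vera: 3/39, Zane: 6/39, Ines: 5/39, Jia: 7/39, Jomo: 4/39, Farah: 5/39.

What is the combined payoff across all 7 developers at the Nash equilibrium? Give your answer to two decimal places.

836.60 hours

Player j's private return per contributed unit is 6.4 × (j's share). Contributing is weakly dominant for j when that share is at least 1/6.4 = 0.1563, and contributing 0 is dominant otherwise.
Alex and Jia clear that bar, contributing 47 each; the remaining 5 contribute 0. Total contributed: 94.
The shared codebase effort pays out 6.4 × 94 = 601.60 in total (split across the unequal shares, but the aggregate is all that matters for the group sum).
The 5 free-riders keep 47 each, adding 235. Group total = 235 + 601.60 = 836.60.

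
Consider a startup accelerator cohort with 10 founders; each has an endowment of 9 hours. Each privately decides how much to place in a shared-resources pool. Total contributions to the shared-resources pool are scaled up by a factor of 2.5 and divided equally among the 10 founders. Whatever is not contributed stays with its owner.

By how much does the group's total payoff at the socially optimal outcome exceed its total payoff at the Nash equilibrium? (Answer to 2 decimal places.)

Each contributed unit returns 2.5/10 = 0.2500 to its contributor — below 1 — so contributing 0 is dominant for every player. At the Nash equilibrium everyone keeps their 9, and the group total is 10 × 9 = 90.
Each contributed unit returns 2.500 to the group as a whole (0.2500 to each of 10 players), which exceeds 1, so the social optimum is full contribution: group total = 2.500 × 90 = 225.00.
Efficiency loss = 225.00 − 90 = 135.00.

135.00 hours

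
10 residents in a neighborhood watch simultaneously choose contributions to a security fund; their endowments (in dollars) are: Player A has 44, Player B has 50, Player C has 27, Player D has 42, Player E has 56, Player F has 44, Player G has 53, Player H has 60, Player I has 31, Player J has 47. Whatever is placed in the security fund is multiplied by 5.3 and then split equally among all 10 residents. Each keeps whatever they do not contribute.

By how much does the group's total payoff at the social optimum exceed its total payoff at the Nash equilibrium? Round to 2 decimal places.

The private return per contributed unit is 5.3/10 = 0.5300 < 1 for every player regardless of endowment, so the Nash equilibrium is zero contribution and the group total is Σ E_j = 44 + 50 + 27 + 42 + 56 + 44 + 53 + 60 + 31 + 47 = 454.
Each contributed unit returns 5.300 to the group, so the social optimum is full contribution by everyone: group total = 5.300 × 454 = 2406.20.
Efficiency loss = (5.300 − 1) × 454 = 1952.20.

1952.20 dollars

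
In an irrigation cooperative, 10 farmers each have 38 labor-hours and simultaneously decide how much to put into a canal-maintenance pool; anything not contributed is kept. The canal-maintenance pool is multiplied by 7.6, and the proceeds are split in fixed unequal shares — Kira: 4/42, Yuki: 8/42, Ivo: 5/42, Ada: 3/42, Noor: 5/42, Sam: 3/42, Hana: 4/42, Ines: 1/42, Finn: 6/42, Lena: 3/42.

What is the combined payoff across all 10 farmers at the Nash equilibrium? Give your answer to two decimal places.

881.60 labor-hours

Each unit j contributes comes back to j as 7.6 × (j's share), so j prefers to contribute only if that share exceeds 1/7.6 = 0.1316; otherwise keeping the unit dominates.
The shares above 0.1316 belong to Yuki and Finn, contributing 38 each; the remaining 8 contribute 0. Total contributed: 76.
The canal-maintenance pool pays out 7.6 × 76 = 577.60 in total (split across the unequal shares, but the aggregate is all that matters for the group sum).
The 8 free-riders keep 38 each, adding 304. Group total = 304 + 577.60 = 881.60.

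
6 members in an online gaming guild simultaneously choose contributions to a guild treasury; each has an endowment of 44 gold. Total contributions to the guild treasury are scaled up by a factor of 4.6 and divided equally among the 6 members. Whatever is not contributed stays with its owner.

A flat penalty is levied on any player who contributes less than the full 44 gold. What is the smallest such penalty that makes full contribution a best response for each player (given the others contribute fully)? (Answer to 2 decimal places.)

Given the others contribute fully, the best deviation is to contribute 0 (any partial contribution still incurs the fine and gives up units whose private return 0.7667 is below 1).
Deviating from 44 to 0 saves 44 gold but forfeits the deviator's share of the drop in the guild treasury: 4.6/6 × 44 = 33.73.
So the deviation gain is 44 − 33.73 = 10.27, and the fine must be at least 10.27 gold to wipe it out.

10.27 gold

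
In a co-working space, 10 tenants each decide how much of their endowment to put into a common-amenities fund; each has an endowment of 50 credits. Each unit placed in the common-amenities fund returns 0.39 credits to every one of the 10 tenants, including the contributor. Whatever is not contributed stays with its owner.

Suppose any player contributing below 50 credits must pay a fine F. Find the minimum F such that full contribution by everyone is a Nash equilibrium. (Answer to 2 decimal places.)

Given the others contribute fully, the best deviation is to contribute 0 (any partial contribution still incurs the fine and gives up units whose private return 0.39 is below 1).
Deviating from 50 to 0 saves 50 credits but forfeits the deviator's share of the drop in the common-amenities fund: 0.39 × 50 = 19.50.
So the deviation gain is 50 − 19.50 = 30.50, and the fine must be at least 30.50 credits to wipe it out.

30.50 credits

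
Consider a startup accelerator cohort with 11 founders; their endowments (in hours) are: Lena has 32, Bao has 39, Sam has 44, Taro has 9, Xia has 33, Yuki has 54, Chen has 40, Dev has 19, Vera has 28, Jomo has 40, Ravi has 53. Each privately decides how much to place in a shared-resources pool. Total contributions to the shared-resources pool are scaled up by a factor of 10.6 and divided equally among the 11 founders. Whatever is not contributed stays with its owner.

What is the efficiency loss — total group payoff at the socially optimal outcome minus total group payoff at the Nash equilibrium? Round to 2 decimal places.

The private return per contributed unit is 10.6/11 = 0.9636 < 1 for every player regardless of endowment, so the Nash equilibrium is zero contribution and the group total is Σ E_j = 32 + 39 + 44 + 9 + 33 + 54 + 40 + 19 + 28 + 40 + 53 = 391.
Each contributed unit returns 10.600 to the group, so the social optimum is full contribution by everyone: group total = 10.600 × 391 = 4144.60.
Efficiency loss = (10.600 − 1) × 391 = 3753.60.

3753.60 hours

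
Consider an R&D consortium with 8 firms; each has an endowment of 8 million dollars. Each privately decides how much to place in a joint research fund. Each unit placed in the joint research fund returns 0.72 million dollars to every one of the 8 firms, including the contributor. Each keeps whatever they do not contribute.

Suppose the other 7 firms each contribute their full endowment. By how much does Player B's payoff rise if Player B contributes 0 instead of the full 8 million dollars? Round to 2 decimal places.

2.24 million dollars

Switching from a contribution of 8 to 0 lets Player B keep an extra 8 million dollars, but lowers the joint research fund by 8, which costs Player B their own share of that drop: 0.72 × 8 = 5.76.
Net gain = 8 − 5.76 = 2.24. The private return per contributed unit (0.72) is below 1, so free-riding is indeed the best response regardless of what the others do.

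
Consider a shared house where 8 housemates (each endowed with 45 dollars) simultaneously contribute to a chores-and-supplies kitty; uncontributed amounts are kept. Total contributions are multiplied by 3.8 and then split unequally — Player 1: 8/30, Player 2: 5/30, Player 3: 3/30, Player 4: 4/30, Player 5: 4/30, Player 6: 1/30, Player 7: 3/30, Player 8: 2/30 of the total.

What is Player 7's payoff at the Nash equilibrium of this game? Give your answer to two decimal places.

62.10 dollars

A player with share s gets back 3.8·s per unit contributed, so full contribution is dominant for anyone with s > 1/3.8 = 0.2632 and zero contribution is dominant for anyone below.
Player 1 alone (share 8/30) is above the threshold, contributing 45; the remaining 7 contribute 0. Total contributed: 45.
Player 7 keeps 45 and receives 3.8 × 45 × 3/30 = 17.10 from the chores-and-supplies kitty, for a payoff of 62.10.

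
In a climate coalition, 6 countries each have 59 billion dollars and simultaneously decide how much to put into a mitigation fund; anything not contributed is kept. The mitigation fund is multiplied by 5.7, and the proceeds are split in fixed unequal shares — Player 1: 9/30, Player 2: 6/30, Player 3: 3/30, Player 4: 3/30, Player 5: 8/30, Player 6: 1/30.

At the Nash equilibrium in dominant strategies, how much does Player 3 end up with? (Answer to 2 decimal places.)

For player j, contributing a unit is worthwhile iff 5.7 × (j's share) ≥ 1, i.e. iff j's share is at least 0.1754.
Player 1, Player 2 and Player 5 are above the threshold, contributing 59 each; the remaining 3 contribute 0. Total contributed: 177.
Player 3 keeps 59 and receives 5.7 × 177 × 3/30 = 100.89 from the mitigation fund, for a payoff of 159.89.

159.89 billion dollars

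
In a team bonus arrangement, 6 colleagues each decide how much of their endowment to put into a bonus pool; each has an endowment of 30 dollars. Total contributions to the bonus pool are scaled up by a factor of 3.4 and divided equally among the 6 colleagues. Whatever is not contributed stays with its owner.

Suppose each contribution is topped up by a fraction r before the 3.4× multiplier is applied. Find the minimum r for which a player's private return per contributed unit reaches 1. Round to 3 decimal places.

0.765

With matching at rate r, one contributed unit becomes (1 + r) in the bonus pool and returns 3.4 × (1 + r) / 6 to the contributor.
Setting this equal to 1: 1 + r = 6/3.4 = 1.7647.
So the minimum matching rate is r = 1.7647 − 1 = 0.765.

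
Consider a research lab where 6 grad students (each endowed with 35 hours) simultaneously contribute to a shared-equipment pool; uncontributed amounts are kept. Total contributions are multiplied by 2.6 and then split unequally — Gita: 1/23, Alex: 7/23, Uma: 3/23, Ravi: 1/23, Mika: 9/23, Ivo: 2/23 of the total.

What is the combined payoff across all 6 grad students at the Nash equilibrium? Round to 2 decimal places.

266.00 hours

Each unit j contributes comes back to j as 2.6 × (j's share), so j prefers to contribute only if that share exceeds 1/2.6 = 0.3846; otherwise keeping the unit dominates.
Only Mika (9/23) clears that bar, contributing 35; the remaining 5 contribute 0. Total contributed: 35.
The shared-equipment pool pays out 2.6 × 35 = 91.00 in total (split across the unequal shares, but the aggregate is all that matters for the group sum).
The 5 free-riders keep 35 each, adding 175. Group total = 175 + 91.00 = 266.00.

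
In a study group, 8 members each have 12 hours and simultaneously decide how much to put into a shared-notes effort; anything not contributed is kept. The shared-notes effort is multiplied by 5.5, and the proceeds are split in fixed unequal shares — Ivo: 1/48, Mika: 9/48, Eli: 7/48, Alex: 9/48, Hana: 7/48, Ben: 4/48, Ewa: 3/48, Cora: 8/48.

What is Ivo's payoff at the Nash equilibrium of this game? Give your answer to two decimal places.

For player j, contributing a unit is worthwhile iff 5.5 × (j's share) ≥ 1, i.e. iff j's share is at least 0.1818.
Mika and Alex clear that bar, contributing 12 each; the remaining 6 contribute 0. Total contributed: 24.
Ivo keeps 12 and receives 5.5 × 24 × 1/48 = 2.75 from the shared-notes effort, for a payoff of 14.75.

14.75 hours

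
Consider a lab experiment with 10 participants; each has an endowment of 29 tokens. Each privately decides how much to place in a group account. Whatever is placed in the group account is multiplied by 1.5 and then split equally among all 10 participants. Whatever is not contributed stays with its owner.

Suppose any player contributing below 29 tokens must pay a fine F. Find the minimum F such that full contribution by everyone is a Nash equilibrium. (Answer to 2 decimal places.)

24.65 tokens

Given the others contribute fully, the best deviation is to contribute 0 (any partial contribution still incurs the fine and gives up units whose private return 0.1500 is below 1).
Deviating from 29 to 0 saves 29 tokens but forfeits the deviator's share of the drop in the group account: 1.5/10 × 29 = 4.35.
So the deviation gain is 29 − 4.35 = 24.65, and the fine must be at least 24.65 tokens to wipe it out.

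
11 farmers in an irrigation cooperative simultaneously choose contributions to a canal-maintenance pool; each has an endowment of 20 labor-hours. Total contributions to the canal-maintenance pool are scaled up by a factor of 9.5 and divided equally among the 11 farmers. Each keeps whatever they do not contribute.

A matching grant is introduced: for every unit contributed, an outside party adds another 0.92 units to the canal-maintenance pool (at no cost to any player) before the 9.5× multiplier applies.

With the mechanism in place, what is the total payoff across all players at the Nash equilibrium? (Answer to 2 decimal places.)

4012.80 labor-hours

Under the mechanism each unit contributed yields 9.5 × 1.92 / 11 = 1.6582 back to its contributor per unit of net cost, which exceeds 1, making full contribution the dominant choice for everyone.
At the Nash equilibrium everyone contributes 20. Group total payoff = 9.5 × 1.92 × 220 = 4012.80.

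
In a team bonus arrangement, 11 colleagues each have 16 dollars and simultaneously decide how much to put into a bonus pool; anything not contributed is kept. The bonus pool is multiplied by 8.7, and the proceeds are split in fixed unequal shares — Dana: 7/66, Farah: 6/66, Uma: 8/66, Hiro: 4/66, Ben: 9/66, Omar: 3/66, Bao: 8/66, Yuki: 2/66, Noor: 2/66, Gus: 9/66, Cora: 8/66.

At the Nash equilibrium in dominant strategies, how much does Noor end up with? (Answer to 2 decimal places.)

37.09 dollars

Player j's private return per contributed unit is 8.7 × (j's share). Contributing is weakly dominant for j when that share is at least 1/8.7 = 0.1149, and contributing 0 is dominant otherwise.
Uma, Ben, Bao, Gus and Cora are above the threshold, contributing 16 each; the remaining 6 contribute 0. Total contributed: 80.
Noor keeps 16 and receives 8.7 × 80 × 2/66 = 21.09 from the bonus pool, for a payoff of 37.09.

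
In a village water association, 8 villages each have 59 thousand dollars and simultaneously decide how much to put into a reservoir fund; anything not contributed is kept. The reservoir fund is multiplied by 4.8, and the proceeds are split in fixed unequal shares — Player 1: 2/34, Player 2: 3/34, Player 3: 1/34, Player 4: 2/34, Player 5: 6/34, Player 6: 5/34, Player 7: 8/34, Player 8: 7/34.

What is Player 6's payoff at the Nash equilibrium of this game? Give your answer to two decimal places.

100.65 thousand dollars

Each unit j contributes comes back to j as 4.8 × (j's share), so j prefers to contribute only if that share exceeds 1/4.8 = 0.2083; otherwise keeping the unit dominates.
Player 7 alone (share 8/34) is above the threshold, contributing 59; the remaining 7 contribute 0. Total contributed: 59.
Player 6 keeps 59 and receives 4.8 × 59 × 5/34 = 41.65 from the reservoir fund, for a payoff of 100.65.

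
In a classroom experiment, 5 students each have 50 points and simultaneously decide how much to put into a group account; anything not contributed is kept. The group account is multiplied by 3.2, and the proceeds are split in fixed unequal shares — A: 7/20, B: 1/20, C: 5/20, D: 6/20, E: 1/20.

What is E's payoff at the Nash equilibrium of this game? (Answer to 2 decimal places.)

Each unit j contributes comes back to j as 3.2 × (j's share), so j prefers to contribute only if that share exceeds 1/3.2 = 0.3125; otherwise keeping the unit dominates.
The only share above 0.3125 is A's 7/20, contributing 50; the remaining 4 contribute 0. Total contributed: 50.
E keeps 50 and receives 3.2 × 50 × 1/20 = 8.00 from the group account, for a payoff of 58.00.

58.00 points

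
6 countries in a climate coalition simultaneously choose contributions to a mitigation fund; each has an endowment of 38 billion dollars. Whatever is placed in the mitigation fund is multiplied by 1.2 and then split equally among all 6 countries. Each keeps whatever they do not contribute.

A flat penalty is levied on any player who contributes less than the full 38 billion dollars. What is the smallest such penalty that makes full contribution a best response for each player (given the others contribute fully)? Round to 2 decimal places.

Given the others contribute fully, the best deviation is to contribute 0 (any partial contribution still incurs the fine and gives up units whose private return 0.2000 is below 1).
Deviating from 38 to 0 saves 38 billion dollars but forfeits the deviator's share of the drop in the mitigation fund: 1.2/6 × 38 = 7.60.
So the deviation gain is 38 − 7.60 = 30.40, and the fine must be at least 30.40 billion dollars to wipe it out.

30.40 billion dollars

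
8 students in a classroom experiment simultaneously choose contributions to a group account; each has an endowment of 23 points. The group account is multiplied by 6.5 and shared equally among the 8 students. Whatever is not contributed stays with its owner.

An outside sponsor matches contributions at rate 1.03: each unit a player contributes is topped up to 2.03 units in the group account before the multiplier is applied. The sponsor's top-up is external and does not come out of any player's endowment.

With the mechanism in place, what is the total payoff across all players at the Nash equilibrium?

2427.88 points

Under the mechanism each unit contributed yields 6.5 × 2.03 / 8 = 1.6494 back to its contributor per unit of net cost, which exceeds 1, making full contribution the dominant choice for everyone.
At the Nash equilibrium everyone contributes 23. Group total payoff = 6.5 × 2.03 × 184 = 2427.88.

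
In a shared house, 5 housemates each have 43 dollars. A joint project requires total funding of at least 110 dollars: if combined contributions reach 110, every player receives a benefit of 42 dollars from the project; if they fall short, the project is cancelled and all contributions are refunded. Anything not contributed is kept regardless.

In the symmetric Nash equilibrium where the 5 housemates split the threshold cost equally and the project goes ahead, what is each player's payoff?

63 dollars

Equal share of the threshold: 110/5 = 22.
At this profile no one gains by cutting their contribution: any cut drops the total below 110, the project is cancelled, contributions are refunded, and the deviator ends with 43, which is less than 43 − 22 + 42 = 63. Contributing more than 22 just wastes the excess. So contributing exactly 22 is a best response.
Each player's payoff: 43 − 22 + 42 = 63.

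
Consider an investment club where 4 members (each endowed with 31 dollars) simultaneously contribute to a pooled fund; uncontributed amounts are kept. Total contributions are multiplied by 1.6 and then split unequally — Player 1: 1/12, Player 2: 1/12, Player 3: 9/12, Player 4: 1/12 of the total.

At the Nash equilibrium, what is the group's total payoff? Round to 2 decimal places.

A player with share s gets back 1.6·s per unit contributed, so full contribution is dominant for anyone with s > 1/1.6 = 0.6250 and zero contribution is dominant for anyone below.
Only Player 3 (9/12) clears that bar, contributing 31; the remaining 3 contribute 0. Total contributed: 31.
The pooled fund pays out 1.6 × 31 = 49.60 in total (split across the unequal shares, but the aggregate is all that matters for the group sum).
The 3 free-riders keep 31 each, adding 93. Group total = 93 + 49.60 = 142.60.

142.60 dollars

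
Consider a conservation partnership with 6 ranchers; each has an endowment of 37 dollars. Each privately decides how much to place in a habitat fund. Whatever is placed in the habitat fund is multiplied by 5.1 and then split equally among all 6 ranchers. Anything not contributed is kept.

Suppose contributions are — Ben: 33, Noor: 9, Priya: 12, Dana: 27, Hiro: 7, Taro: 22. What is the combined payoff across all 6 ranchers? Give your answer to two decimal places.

Total contributed: 33 + 9 + 12 + 27 + 7 + 22 = 110; total kept: 6 × 37 − 110 = 112.
The habitat fund pays out 5.1 × 110 = 561.00 in aggregate.
Group total = 112 + 561.00 = 673.00.

673.00 dollars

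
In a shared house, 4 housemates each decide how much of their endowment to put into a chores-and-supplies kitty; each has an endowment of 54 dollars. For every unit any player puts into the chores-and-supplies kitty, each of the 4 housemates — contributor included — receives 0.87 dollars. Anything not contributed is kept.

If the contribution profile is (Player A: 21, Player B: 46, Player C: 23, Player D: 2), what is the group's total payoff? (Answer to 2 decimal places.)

444.16 dollars

Total contributed: 21 + 46 + 23 + 2 = 92; total kept: 4 × 54 − 92 = 124.
The chores-and-supplies kitty pays out 0.87 × 4 × 92 = 320.16 in aggregate.
Group total = 124 + 320.16 = 444.16.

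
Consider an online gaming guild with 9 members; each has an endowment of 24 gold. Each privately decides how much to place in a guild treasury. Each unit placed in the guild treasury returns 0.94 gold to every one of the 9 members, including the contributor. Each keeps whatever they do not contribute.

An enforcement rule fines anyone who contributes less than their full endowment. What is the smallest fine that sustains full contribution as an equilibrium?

Given the others contribute fully, the best deviation is to contribute 0 (any partial contribution still incurs the fine and gives up units whose private return 0.94 is below 1).
Deviating from 24 to 0 saves 24 gold but forfeits the deviator's share of the drop in the guild treasury: 0.94 × 24 = 22.56.
So the deviation gain is 24 − 22.56 = 1.44, and the fine must be at least 1.44 gold to wipe it out.

1.44 gold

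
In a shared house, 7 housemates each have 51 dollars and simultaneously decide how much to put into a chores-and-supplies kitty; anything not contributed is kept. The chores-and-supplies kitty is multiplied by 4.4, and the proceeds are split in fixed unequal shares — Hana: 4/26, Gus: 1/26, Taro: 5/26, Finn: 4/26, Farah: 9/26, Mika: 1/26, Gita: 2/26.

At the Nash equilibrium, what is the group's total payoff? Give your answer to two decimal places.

Player j's private return per contributed unit is 4.4 × (j's share). Contributing is weakly dominant for j when that share is at least 1/4.4 = 0.2273, and contributing 0 is dominant otherwise.
Only Farah (9/26) clears that bar, contributing 51; the remaining 6 contribute 0. Total contributed: 51.
The chores-and-supplies kitty pays out 4.4 × 51 = 224.40 in total (split across the unequal shares, but the aggregate is all that matters for the group sum).
The 6 free-riders keep 51 each, adding 306. Group total = 306 + 224.40 = 530.40.

530.40 dollars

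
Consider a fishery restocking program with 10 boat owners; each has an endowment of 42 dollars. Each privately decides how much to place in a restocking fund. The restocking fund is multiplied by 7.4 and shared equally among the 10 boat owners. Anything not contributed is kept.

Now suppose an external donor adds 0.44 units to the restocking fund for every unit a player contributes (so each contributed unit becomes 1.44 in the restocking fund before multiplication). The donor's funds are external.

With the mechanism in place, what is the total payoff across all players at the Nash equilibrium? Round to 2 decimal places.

4475.52 dollars

Under the mechanism each unit contributed yields 7.4 × 1.44 / 10 = 1.0656 back to its contributor per unit of net cost, which exceeds 1, making full contribution the dominant choice for everyone.
So the Nash equilibrium is full contribution by all 10; the group earns 7.4 × 1.44 × 420 = 4475.52.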